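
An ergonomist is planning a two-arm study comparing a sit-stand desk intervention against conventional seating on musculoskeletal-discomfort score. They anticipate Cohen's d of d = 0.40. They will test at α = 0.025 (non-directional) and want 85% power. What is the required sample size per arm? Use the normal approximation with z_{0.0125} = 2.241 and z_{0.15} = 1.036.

For two independent groups with equal n: n = 2·((z_{α/2} + z_β) / d)².
z_{α/2} + z_β = 2.241 + 1.036 = 3.277.
n = 2 × (3.277 / 0.40)² = 2 × 8.192² = 2 × 67.12 = 134.2.
Round up to the next whole participant.

n = 135 per group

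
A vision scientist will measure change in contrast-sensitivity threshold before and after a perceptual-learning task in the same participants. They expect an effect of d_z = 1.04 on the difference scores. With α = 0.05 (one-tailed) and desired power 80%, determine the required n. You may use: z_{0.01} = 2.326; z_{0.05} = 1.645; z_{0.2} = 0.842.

For a paired (one-sample on differences) test: n = ((z_{α} + z_β) / d)².
z_{α} + z_β = 1.645 + 0.842 = 2.487.
n = (2.487 / 1.04)² = 2.391² = 5.72.
Round up.

n = 6 pairs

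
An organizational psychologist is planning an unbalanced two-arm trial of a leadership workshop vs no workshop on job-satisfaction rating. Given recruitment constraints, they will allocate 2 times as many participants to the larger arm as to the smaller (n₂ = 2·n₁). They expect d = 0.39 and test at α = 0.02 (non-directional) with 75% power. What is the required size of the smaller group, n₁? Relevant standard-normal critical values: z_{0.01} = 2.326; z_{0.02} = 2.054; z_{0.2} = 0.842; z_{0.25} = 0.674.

n₁ = 89

With allocation ratio k = n₂/n₁ = 2, Var(x̄₁−x̄₂) = σ²(1/n₁ + 1/(k·n₁)) = σ²·(k+1)/(k·n₁).
So n₁ = (1 + 1/k)·((z_{α/2} + z_β)/d)² = 1.500 × (3.000/0.39)².
n₁ = 1.500 × 59.17 = 88.8.
Round up: n₁ = 89, giving n₂ = 2 × 89 = 178.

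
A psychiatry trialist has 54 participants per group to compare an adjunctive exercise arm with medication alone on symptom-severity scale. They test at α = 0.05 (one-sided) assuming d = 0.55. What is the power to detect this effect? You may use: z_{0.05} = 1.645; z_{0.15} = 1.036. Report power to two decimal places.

For two equal groups, power = Φ(d·√(n/2) − z_{α}).
d·√(n/2) = 0.55 × √(54/2) = 0.55 × 5.196 = 2.858.
z_β = 2.858 − 1.645 = 1.213.
Power = Φ(1.213) = 0.887.

power ≈ 0.89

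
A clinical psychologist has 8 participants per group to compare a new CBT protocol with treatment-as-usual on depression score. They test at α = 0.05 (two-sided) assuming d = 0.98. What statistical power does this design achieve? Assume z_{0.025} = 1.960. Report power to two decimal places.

For two equal groups, power = Φ(d·√(n/2) − z_{α/2}).
d·√(n/2) = 0.98 × √(8/2) = 0.98 × 2.000 = 1.960.
z_β = 1.960 − 1.960 = 0.000.
Power = Φ(0.000) = 0.500.

power ≈ 0.50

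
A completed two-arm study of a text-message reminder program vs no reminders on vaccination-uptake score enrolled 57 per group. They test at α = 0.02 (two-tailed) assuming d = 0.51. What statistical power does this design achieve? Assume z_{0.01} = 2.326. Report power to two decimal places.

power ≈ 0.65

For two equal groups, power = Φ(d·√(n/2) − z_{α/2}).
d·√(n/2) = 0.51 × √(57/2) = 0.51 × 5.339 = 2.723.
z_β = 2.723 − 2.326 = 0.397.
Power = Φ(0.397) = 0.654.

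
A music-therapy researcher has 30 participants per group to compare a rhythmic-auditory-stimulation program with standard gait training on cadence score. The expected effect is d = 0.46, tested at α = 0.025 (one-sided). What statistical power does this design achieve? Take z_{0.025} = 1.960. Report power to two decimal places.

power ≈ 0.43

For two equal groups, power = Φ(d·√(n/2) − z_{α}).
d·√(n/2) = 0.46 × √(30/2) = 0.46 × 3.873 = 1.782.
z_β = 1.782 − 1.960 = -0.178.
Power = Φ(-0.178) = 0.429.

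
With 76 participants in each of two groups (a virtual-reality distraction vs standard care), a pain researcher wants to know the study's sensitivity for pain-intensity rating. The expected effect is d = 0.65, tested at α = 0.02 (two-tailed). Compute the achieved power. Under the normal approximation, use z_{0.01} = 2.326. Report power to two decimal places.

For two equal groups, power = Φ(d·√(n/2) − z_{α/2}).
d·√(n/2) = 0.65 × √(76/2) = 0.65 × 6.164 = 4.007.
z_β = 4.007 − 2.326 = 1.681.
Power = Φ(1.681) = 0.954.

power ≈ 0.95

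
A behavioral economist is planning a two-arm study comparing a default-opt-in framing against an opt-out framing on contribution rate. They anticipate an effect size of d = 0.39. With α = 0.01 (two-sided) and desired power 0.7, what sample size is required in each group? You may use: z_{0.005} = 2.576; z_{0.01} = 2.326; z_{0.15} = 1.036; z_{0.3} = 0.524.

n = 127 per group

For two independent groups with equal n: n = 2·((z_{α/2} + z_β) / d)².
z_{α/2} + z_β = 2.576 + 0.524 = 3.100.
n = 2 × (3.100 / 0.39)² = 2 × 7.949² = 2 × 63.18 = 126.4.
Round up to the next whole participant.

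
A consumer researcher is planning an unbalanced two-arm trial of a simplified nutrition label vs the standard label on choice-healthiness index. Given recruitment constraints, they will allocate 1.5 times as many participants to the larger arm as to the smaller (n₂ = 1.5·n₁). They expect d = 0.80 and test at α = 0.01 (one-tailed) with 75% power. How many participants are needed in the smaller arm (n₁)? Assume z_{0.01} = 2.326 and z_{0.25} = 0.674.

With allocation ratio k = n₂/n₁ = 1.5, Var(x̄₁−x̄₂) = σ²(1/n₁ + 1/(k·n₁)) = σ²·(k+1)/(k·n₁).
So n₁ = (1 + 1/k)·((z_{α} + z_β)/d)² = 1.667 × (3.000/0.80)².
n₁ = 1.667 × 14.06 = 23.4.
Round up: n₁ = 24, giving n₂ = 1.5 × 24 = 36.

n₁ = 24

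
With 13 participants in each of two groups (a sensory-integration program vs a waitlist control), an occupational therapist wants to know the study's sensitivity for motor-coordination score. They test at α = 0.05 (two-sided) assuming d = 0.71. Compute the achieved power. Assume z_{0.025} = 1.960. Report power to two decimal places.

power ≈ 0.44

For two equal groups, power = Φ(d·√(n/2) − z_{α/2}).
d·√(n/2) = 0.71 × √(13/2) = 0.71 × 2.550 = 1.810.
z_β = 1.810 − 1.960 = -0.150.
Power = Φ(-0.150) = 0.440.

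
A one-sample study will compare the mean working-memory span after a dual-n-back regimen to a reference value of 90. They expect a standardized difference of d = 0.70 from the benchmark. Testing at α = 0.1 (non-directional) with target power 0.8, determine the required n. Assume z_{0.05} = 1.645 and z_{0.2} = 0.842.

For a one-sample test: n = ((z_{α/2} + z_β) / d)².
z_{α/2} + z_β = 1.645 + 0.842 = 2.487.
n = (2.487 / 0.70)² = 3.553² = 12.62.
Round up.

n = 13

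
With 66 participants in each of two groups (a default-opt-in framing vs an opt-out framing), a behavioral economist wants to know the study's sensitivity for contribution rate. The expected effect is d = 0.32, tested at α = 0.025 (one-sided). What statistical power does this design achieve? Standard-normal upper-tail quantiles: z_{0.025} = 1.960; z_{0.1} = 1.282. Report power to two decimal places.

power ≈ 0.45

For two equal groups, power = Φ(d·√(n/2) − z_{α}).
d·√(n/2) = 0.32 × √(66/2) = 0.32 × 5.745 = 1.838.
z_β = 1.838 − 1.960 = -0.122.
Power = Φ(-0.122) = 0.452.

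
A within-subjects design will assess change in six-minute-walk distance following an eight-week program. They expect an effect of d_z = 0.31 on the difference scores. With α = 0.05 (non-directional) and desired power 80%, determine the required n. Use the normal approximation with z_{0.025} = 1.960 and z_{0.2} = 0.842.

n = 82 pairs

For a paired (one-sample on differences) test: n = ((z_{α/2} + z_β) / d)².
z_{α/2} + z_β = 1.960 + 0.842 = 2.802.
n = (2.802 / 0.31)² = 9.039² = 81.70.
Round up.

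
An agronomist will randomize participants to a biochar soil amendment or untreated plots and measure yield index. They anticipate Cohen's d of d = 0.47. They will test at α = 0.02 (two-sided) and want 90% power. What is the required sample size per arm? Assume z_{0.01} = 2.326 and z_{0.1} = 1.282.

n = 118 per group

For two independent groups with equal n: n = 2·((z_{α/2} + z_β) / d)².
z_{α/2} + z_β = 2.326 + 1.282 = 3.608.
n = 2 × (3.608 / 0.47)² = 2 × 7.677² = 2 × 58.93 = 117.9.
Round up to the next whole participant.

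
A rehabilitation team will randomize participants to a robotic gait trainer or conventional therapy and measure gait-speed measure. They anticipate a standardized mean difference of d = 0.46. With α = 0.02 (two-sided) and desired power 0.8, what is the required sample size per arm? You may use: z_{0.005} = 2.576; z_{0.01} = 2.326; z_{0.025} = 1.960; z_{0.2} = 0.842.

For two independent groups with equal n: n = 2·((z_{α/2} + z_β) / d)².
z_{α/2} + z_β = 2.326 + 0.842 = 3.168.
n = 2 × (3.168 / 0.46)² = 2 × 6.887² = 2 × 47.43 = 94.9.
Round up to the next whole participant.

n = 95 per group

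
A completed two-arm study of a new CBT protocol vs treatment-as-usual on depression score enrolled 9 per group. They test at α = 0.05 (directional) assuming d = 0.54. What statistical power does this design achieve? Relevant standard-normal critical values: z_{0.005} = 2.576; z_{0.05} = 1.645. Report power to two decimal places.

For two equal groups, power = Φ(d·√(n/2) − z_{α}).
d·√(n/2) = 0.54 × √(9/2) = 0.54 × 2.121 = 1.146.
z_β = 1.146 − 1.645 = -0.499.
Power = Φ(-0.499) = 0.309.

power ≈ 0.31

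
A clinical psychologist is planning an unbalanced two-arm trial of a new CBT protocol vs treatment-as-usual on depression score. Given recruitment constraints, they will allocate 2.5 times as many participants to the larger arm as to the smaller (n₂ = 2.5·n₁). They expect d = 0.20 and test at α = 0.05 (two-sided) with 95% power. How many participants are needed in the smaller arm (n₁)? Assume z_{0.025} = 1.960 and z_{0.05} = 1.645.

n₁ = 455

With allocation ratio k = n₂/n₁ = 2.5, Var(x̄₁−x̄₂) = σ²(1/n₁ + 1/(k·n₁)) = σ²·(k+1)/(k·n₁).
So n₁ = (1 + 1/k)·((z_{α/2} + z_β)/d)² = 1.400 × (3.605/0.20)².
n₁ = 1.400 × 324.90 = 454.9.
Round up: n₁ = 455, giving n₂ = ⌈2.5 × 455⌉ = ⌈1137.5⌉ = 1138.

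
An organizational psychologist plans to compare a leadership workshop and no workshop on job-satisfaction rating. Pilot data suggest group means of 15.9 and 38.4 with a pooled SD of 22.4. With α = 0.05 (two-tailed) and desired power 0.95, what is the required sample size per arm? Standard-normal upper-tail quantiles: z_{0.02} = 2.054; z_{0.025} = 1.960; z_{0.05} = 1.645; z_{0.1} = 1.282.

n = 26 per group

Cohen's d = |M₁ − M₂| / SD_pooled = |15.9 − 38.4| / 22.4 = 22.5 / 22.4 = 1.004.
For two independent groups with equal n: n = 2·((z_{α/2} + z_β) / d)².
z_{α/2} + z_β = 1.960 + 1.645 = 3.605.
n = 2 × (3.605 / 1.004)² = 2 × 3.591² = 2 × 12.89 = 25.8.
Round up to the next whole participant.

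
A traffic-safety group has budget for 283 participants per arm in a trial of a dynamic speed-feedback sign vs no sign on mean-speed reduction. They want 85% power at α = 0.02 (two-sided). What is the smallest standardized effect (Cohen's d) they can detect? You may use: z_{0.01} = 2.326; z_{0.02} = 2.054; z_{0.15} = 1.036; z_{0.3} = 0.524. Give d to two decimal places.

For two independent groups of n = 283 each: d_min = (z_{α/2} + z_β)·√(2/n).
z-sum = 2.326 + 1.036 = 3.362.
d_min = 3.362 × √(2/283) = 3.362 × 0.0841 = 0.283.

d_min ≈ 0.28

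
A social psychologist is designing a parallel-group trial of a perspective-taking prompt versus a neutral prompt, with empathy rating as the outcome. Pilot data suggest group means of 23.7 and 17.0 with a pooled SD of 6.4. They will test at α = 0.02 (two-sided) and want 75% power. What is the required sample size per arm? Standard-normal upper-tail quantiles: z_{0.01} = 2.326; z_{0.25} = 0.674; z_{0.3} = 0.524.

n = 17 per group

Cohen's d = |M₁ − M₂| / SD_pooled = |23.7 − 17.0| / 6.4 = 6.7 / 6.4 = 1.047.
For two independent groups with equal n: n = 2·((z_{α/2} + z_β) / d)².
z_{α/2} + z_β = 2.326 + 0.674 = 3.000.
n = 2 × (3.000 / 1.047)² = 2 × 2.865² = 2 × 8.21 = 16.4.
Round up to the next whole participant.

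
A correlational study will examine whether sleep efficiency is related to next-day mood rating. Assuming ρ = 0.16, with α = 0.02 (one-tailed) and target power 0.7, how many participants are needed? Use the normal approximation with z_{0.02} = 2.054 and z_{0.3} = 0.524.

n = 259

Fisher's z: C = ½·ln((1+r)/(1−r)) = ½·ln(1.3810) = 0.1614.
n = ((z_{α} + z_β)/C)² + 3.
(2.054 + 0.524) / 0.1614 = 2.578 / 0.1614 = 15.973.
n = 15.973² + 3 = 255.13 + 3 = 258.1.
Round up.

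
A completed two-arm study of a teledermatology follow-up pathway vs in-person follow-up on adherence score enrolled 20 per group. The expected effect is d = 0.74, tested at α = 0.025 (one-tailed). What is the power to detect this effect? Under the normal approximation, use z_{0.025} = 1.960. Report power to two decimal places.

power ≈ 0.65

For two equal groups, power = Φ(d·√(n/2) − z_{α}).
d·√(n/2) = 0.74 × √(20/2) = 0.74 × 3.162 = 2.340.
z_β = 2.340 − 1.960 = 0.380.
Power = Φ(0.380) = 0.648.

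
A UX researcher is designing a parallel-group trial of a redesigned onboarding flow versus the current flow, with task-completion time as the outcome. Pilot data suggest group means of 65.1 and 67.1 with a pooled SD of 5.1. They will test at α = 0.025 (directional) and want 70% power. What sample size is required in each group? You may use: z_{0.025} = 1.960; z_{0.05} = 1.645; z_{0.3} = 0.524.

n = 81 per group

Cohen's d = |M₁ − M₂| / SD_pooled = |65.1 − 67.1| / 5.1 = 2.0 / 5.1 = 0.392.
For two independent groups with equal n: n = 2·((z_{α} + z_β) / d)².
z_{α} + z_β = 1.960 + 0.524 = 2.484.
n = 2 × (2.484 / 0.392)² = 2 × 6.337² = 2 × 40.15 = 80.3.
Round up to the next whole participant.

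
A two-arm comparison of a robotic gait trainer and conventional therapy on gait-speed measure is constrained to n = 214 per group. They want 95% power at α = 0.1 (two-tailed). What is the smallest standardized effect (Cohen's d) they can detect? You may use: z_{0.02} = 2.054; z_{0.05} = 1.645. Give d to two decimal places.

d_min ≈ 0.32

For two independent groups of n = 214 each: d_min = (z_{α/2} + z_β)·√(2/n).
z-sum = 1.645 + 1.645 = 3.290.
d_min = 3.290 × √(2/214) = 3.290 × 0.0967 = 0.318.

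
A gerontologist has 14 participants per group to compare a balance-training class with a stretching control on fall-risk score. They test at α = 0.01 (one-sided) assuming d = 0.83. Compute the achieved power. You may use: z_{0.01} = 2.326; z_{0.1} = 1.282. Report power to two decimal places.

power ≈ 0.45

For two equal groups, power = Φ(d·√(n/2) − z_{α}).
d·√(n/2) = 0.83 × √(14/2) = 0.83 × 2.646 = 2.196.
z_β = 2.196 − 2.326 = -0.130.
Power = Φ(-0.130) = 0.448.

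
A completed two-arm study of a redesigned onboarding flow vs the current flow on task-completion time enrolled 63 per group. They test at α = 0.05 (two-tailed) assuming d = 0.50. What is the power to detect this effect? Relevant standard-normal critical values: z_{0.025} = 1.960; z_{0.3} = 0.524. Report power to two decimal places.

power ≈ 0.80

For two equal groups, power = Φ(d·√(n/2) − z_{α/2}).
d·√(n/2) = 0.50 × √(63/2) = 0.50 × 5.612 = 2.806.
z_β = 2.806 − 1.960 = 0.846.
Power = Φ(0.846) = 0.801.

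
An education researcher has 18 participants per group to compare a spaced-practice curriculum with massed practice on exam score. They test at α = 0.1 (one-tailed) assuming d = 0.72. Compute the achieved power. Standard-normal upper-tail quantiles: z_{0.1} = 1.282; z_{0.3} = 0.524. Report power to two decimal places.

For two equal groups, power = Φ(d·√(n/2) − z_{α}).
d·√(n/2) = 0.72 × √(18/2) = 0.72 × 3.000 = 2.160.
z_β = 2.160 − 1.282 = 0.878.
Power = Φ(0.878) = 0.810.

power ≈ 0.81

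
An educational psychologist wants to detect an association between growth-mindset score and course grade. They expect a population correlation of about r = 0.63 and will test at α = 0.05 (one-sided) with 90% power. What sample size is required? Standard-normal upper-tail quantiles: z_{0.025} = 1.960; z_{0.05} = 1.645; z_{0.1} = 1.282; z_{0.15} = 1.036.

Fisher's z: C = ½·ln((1+r)/(1−r)) = ½·ln(4.4054) = 0.7414.
n = ((z_{α} + z_β)/C)² + 3.
(1.645 + 1.282) / 0.7414 = 2.927 / 0.7414 = 3.948.
n = 3.948² + 3 = 15.59 + 3 = 18.6.
Round up.

n = 19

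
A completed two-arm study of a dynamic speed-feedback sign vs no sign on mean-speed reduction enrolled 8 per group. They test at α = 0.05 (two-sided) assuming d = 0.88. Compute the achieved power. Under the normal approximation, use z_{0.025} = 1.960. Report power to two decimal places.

power ≈ 0.42

For two equal groups, power = Φ(d·√(n/2) − z_{α/2}).
d·√(n/2) = 0.88 × √(8/2) = 0.88 × 2.000 = 1.760.
z_β = 1.760 − 1.960 = -0.200.
Power = Φ(-0.200) = 0.421.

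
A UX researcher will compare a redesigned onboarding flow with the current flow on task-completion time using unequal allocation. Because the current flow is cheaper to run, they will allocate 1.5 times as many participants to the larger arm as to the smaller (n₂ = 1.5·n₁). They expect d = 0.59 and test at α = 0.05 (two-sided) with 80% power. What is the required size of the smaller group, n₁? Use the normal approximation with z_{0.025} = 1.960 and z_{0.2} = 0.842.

n₁ = 38

With allocation ratio k = n₂/n₁ = 1.5, Var(x̄₁−x̄₂) = σ²(1/n₁ + 1/(k·n₁)) = σ²·(k+1)/(k·n₁).
So n₁ = (1 + 1/k)·((z_{α/2} + z_β)/d)² = 1.667 × (2.802/0.59)².
n₁ = 1.667 × 22.55 = 37.6.
Round up: n₁ = 38, giving n₂ = 1.5 × 38 = 57.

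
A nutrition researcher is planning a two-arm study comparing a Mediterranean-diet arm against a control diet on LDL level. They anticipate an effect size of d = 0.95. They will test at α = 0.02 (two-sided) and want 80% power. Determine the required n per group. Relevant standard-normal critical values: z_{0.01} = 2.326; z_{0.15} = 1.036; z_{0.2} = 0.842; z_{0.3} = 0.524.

For two independent groups with equal n: n = 2·((z_{α/2} + z_β) / d)².
z_{α/2} + z_β = 2.326 + 0.842 = 3.168.
n = 2 × (3.168 / 0.95)² = 2 × 3.335² = 2 × 11.12 = 22.2.
Round up to the next whole participant.

n = 23 per group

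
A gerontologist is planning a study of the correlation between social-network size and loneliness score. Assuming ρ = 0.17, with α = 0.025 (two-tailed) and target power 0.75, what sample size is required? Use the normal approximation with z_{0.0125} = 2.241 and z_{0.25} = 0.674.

Fisher's z: C = ½·ln((1+r)/(1−r)) = ½·ln(1.4096) = 0.1717.
n = ((z_{α/2} + z_β)/C)² + 3.
(2.241 + 0.674) / 0.1717 = 2.915 / 0.1717 = 16.977.
n = 16.977² + 3 = 288.23 + 3 = 291.2.
Round up.

n = 292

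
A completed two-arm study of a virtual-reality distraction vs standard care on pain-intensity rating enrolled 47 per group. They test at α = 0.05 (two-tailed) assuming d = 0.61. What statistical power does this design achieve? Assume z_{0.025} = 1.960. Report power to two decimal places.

For two equal groups, power = Φ(d·√(n/2) − z_{α/2}).
d·√(n/2) = 0.61 × √(47/2) = 0.61 × 4.848 = 2.957.
z_β = 2.957 − 1.960 = 0.997.
Power = Φ(0.997) = 0.841.

power ≈ 0.84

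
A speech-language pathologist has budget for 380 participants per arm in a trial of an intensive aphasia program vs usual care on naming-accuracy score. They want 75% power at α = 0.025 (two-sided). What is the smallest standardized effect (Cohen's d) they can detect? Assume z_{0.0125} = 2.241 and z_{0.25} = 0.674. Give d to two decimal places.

For two independent groups of n = 380 each: d_min = (z_{α/2} + z_β)·√(2/n).
z-sum = 2.241 + 0.674 = 2.915.
d_min = 2.915 × √(2/380) = 2.915 × 0.0725 = 0.211.

d_min ≈ 0.21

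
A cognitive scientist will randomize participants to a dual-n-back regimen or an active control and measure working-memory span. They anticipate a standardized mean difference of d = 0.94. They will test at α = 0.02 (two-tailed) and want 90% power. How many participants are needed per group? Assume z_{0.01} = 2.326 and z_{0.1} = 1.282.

For two independent groups with equal n: n = 2·((z_{α/2} + z_β) / d)².
z_{α/2} + z_β = 2.326 + 1.282 = 3.608.
n = 2 × (3.608 / 0.94)² = 2 × 3.838² = 2 × 14.73 = 29.5.
Round up to the next whole participant.

n = 30 per group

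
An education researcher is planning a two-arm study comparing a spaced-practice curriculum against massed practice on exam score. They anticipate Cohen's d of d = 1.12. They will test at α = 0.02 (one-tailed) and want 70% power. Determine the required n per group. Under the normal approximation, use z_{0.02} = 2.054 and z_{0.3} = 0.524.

n = 11 per group

For two independent groups with equal n: n = 2·((z_{α} + z_β) / d)².
z_{α} + z_β = 2.054 + 0.524 = 2.578.
n = 2 × (2.578 / 1.12)² = 2 × 2.302² = 2 × 5.30 = 10.6.
Round up to the next whole participant.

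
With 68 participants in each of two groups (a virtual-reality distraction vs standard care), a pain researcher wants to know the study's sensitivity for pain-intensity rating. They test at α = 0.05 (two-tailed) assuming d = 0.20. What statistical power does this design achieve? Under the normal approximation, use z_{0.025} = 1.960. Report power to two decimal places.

For two equal groups, power = Φ(d·√(n/2) − z_{α/2}).
d·√(n/2) = 0.20 × √(68/2) = 0.20 × 5.831 = 1.166.
z_β = 1.166 − 1.960 = -0.794.
Power = Φ(-0.794) = 0.214.

power ≈ 0.21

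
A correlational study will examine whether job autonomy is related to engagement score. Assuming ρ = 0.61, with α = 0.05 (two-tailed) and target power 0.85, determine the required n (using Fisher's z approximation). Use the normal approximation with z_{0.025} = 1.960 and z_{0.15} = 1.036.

n = 21

Fisher's z: C = ½·ln((1+r)/(1−r)) = ½·ln(4.1282) = 0.7089.
n = ((z_{α/2} + z_β)/C)² + 3.
(1.960 + 1.036) / 0.7089 = 2.996 / 0.7089 = 4.226.
n = 4.226² + 3 = 17.86 + 3 = 20.9.
Round up.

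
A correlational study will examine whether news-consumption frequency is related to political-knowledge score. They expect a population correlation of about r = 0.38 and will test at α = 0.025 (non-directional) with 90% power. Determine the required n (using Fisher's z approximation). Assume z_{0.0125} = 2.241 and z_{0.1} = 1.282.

n = 81

Fisher's z: C = ½·ln((1+r)/(1−r)) = ½·ln(2.2258) = 0.4001.
n = ((z_{α/2} + z_β)/C)² + 3.
(2.241 + 1.282) / 0.4001 = 3.523 / 0.4001 = 8.805.
n = 8.805² + 3 = 77.53 + 3 = 80.5.
Round up.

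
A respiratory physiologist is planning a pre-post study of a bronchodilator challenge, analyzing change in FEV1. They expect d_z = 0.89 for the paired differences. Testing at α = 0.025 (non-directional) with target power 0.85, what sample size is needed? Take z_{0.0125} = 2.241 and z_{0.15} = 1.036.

For a paired (one-sample on differences) test: n = ((z_{α/2} + z_β) / d)².
z_{α/2} + z_β = 2.241 + 1.036 = 3.277.
n = (3.277 / 0.89)² = 3.682² = 13.56.
Round up.

n = 14 pairs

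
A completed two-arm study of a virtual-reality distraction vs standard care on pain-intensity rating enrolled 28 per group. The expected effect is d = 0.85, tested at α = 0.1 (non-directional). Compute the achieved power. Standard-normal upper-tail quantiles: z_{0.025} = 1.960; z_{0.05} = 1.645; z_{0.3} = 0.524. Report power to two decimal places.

For two equal groups, power = Φ(d·√(n/2) − z_{α/2}).
d·√(n/2) = 0.85 × √(28/2) = 0.85 × 3.742 = 3.180.
z_β = 3.180 − 1.645 = 1.535.
Power = Φ(1.535) = 0.938.

power ≈ 0.94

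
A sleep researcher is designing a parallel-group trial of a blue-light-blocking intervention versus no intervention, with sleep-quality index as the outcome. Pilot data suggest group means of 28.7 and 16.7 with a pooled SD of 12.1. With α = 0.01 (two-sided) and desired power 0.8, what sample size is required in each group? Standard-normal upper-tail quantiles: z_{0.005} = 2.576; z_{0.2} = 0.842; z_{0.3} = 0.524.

Cohen's d = |M₁ − M₂| / SD_pooled = |28.7 − 16.7| / 12.1 = 12.0 / 12.1 = 0.992.
For two independent groups with equal n: n = 2·((z_{α/2} + z_β) / d)².
z_{α/2} + z_β = 2.576 + 0.842 = 3.418.
n = 2 × (3.418 / 0.992)² = 2 × 3.446² = 2 × 11.87 = 23.7.
Round up to the next whole participant.

n = 24 per group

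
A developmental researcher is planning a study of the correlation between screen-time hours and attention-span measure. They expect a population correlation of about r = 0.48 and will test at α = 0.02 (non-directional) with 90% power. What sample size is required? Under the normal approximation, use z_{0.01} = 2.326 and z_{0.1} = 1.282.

n = 51

Fisher's z: C = ½·ln((1+r)/(1−r)) = ½·ln(2.8462) = 0.5230.
n = ((z_{α/2} + z_β)/C)² + 3.
(2.326 + 1.282) / 0.5230 = 3.608 / 0.5230 = 6.899.
n = 6.899² + 3 = 47.59 + 3 = 50.6.
Round up.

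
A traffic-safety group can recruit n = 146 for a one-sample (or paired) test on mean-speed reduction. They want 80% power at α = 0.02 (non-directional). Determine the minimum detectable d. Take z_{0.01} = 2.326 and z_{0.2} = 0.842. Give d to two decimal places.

For a single sample (or paired design) of n = 146: d_min = (z_{α/2} + z_β)/√n.
z-sum = 2.326 + 0.842 = 3.168.
d_min = 3.168 / √146 = 3.168 / 12.083 = 0.262.

d_min ≈ 0.26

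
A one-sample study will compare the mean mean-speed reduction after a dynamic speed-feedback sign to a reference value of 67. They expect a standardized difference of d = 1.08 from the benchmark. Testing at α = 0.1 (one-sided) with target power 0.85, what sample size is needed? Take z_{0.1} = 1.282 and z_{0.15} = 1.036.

n = 5

For a one-sample test: n = ((z_{α} + z_β) / d)².
z_{α} + z_β = 1.282 + 1.036 = 2.318.
n = (2.318 / 1.08)² = 2.146² = 4.61.
Round up.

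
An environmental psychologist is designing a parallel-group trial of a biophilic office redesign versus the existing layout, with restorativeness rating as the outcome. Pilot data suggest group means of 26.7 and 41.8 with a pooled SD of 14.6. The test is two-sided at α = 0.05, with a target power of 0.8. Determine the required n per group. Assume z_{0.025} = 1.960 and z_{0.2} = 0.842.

n = 15 per group

Cohen's d = |M₁ − M₂| / SD_pooled = |26.7 − 41.8| / 14.6 = 15.1 / 14.6 = 1.034.
For two independent groups with equal n: n = 2·((z_{α/2} + z_β) / d)².
z_{α/2} + z_β = 1.960 + 0.842 = 2.802.
n = 2 × (2.802 / 1.034)² = 2 × 2.710² = 2 × 7.34 = 14.7.
Round up to the next whole participant.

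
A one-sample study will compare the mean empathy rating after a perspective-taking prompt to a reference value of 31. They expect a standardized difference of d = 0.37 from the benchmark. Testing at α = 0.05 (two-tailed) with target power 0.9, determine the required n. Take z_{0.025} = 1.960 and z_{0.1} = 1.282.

n = 77

For a one-sample test: n = ((z_{α/2} + z_β) / d)².
z_{α/2} + z_β = 1.960 + 1.282 = 3.242.
n = (3.242 / 0.37)² = 8.762² = 76.78.
Round up.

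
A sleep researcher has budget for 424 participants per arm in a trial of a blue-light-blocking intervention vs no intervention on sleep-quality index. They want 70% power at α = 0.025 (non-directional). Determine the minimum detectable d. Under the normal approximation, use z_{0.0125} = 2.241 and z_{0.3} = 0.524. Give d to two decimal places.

For two independent groups of n = 424 each: d_min = (z_{α/2} + z_β)·√(2/n).
z-sum = 2.241 + 0.524 = 2.765.
d_min = 2.765 × √(2/424) = 2.765 × 0.0687 = 0.190.

d_min ≈ 0.19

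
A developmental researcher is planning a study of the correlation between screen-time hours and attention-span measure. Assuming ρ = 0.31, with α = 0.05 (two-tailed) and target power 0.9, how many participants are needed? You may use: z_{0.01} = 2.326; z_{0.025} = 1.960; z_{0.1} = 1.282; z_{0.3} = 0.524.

n = 106

Fisher's z: C = ½·ln((1+r)/(1−r)) = ½·ln(1.8986) = 0.3205.
n = ((z_{α/2} + z_β)/C)² + 3.
(1.960 + 1.282) / 0.3205 = 3.242 / 0.3205 = 10.115.
n = 10.115² + 3 = 102.32 + 3 = 105.3.
Round up.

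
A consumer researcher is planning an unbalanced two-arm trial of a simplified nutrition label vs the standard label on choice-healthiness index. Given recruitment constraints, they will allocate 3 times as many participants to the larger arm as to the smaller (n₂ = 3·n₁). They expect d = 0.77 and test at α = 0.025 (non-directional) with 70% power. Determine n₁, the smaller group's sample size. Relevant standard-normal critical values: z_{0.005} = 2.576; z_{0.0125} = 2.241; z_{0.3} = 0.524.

n₁ = 18

With allocation ratio k = n₂/n₁ = 3, Var(x̄₁−x̄₂) = σ²(1/n₁ + 1/(k·n₁)) = σ²·(k+1)/(k·n₁).
So n₁ = (1 + 1/k)·((z_{α/2} + z_β)/d)² = 1.333 × (2.765/0.77)².
n₁ = 1.333 × 12.89 = 17.2.
Round up: n₁ = 18, giving n₂ = 3 × 18 = 54.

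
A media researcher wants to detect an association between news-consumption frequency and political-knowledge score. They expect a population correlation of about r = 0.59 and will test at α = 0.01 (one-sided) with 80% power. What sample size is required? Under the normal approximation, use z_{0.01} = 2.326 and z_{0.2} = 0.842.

Fisher's z: C = ½·ln((1+r)/(1−r)) = ½·ln(3.8780) = 0.6777.
n = ((z_{α} + z_β)/C)² + 3.
(2.326 + 0.842) / 0.6777 = 3.168 / 0.6777 = 4.675.
n = 4.675² + 3 = 21.85 + 3 = 24.9.
Round up.

n = 25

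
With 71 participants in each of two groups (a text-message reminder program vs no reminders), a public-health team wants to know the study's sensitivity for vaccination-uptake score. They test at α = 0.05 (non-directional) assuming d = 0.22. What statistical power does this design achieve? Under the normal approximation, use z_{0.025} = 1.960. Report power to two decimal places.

power ≈ 0.26

For two equal groups, power = Φ(d·√(n/2) − z_{α/2}).
d·√(n/2) = 0.22 × √(71/2) = 0.22 × 5.958 = 1.311.
z_β = 1.311 − 1.960 = -0.649.
Power = Φ(-0.649) = 0.258.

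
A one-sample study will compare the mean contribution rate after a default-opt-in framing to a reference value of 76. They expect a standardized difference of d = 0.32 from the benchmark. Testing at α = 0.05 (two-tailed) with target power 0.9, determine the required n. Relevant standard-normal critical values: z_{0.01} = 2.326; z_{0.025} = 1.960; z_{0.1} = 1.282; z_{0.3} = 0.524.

n = 103

For a one-sample test: n = ((z_{α/2} + z_β) / d)².
z_{α/2} + z_β = 1.960 + 1.282 = 3.242.
n = (3.242 / 0.32)² = 10.131² = 102.64.
Round up.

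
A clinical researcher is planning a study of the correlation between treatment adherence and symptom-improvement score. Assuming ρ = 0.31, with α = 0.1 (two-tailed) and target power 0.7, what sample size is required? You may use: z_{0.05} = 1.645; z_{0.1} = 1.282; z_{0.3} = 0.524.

n = 49

Fisher's z: C = ½·ln((1+r)/(1−r)) = ½·ln(1.8986) = 0.3205.
n = ((z_{α/2} + z_β)/C)² + 3.
(1.645 + 0.524) / 0.3205 = 2.169 / 0.3205 = 6.768.
n = 6.768² + 3 = 45.80 + 3 = 48.8.
Round up.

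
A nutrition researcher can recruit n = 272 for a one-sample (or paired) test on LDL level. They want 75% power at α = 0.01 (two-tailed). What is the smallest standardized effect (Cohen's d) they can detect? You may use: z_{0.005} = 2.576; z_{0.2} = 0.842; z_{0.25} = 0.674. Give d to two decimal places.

For a single sample (or paired design) of n = 272: d_min = (z_{α/2} + z_β)/√n.
z-sum = 2.576 + 0.674 = 3.250.
d_min = 3.250 / √272 = 3.250 / 16.492 = 0.197.

d_min ≈ 0.20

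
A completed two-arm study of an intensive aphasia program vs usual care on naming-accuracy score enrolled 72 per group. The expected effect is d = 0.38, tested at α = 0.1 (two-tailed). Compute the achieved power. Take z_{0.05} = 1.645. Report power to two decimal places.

power ≈ 0.74

For two equal groups, power = Φ(d·√(n/2) − z_{α/2}).
d·√(n/2) = 0.38 × √(72/2) = 0.38 × 6.000 = 2.280.
z_β = 2.280 − 1.645 = 0.635.
Power = Φ(0.635) = 0.737.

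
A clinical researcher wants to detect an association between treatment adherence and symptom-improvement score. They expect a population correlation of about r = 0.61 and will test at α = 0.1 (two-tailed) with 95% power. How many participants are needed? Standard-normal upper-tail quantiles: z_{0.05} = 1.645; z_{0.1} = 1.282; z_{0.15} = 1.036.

n = 25

Fisher's z: C = ½·ln((1+r)/(1−r)) = ½·ln(4.1282) = 0.7089.
n = ((z_{α/2} + z_β)/C)² + 3.
(1.645 + 1.645) / 0.7089 = 3.290 / 0.7089 = 4.641.
n = 4.641² + 3 = 21.54 + 3 = 24.5.
Round up.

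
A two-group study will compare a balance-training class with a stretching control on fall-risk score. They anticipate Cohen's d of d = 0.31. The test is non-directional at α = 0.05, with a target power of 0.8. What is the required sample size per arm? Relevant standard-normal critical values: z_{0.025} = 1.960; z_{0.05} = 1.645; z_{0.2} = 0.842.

For two independent groups with equal n: n = 2·((z_{α/2} + z_β) / d)².
z_{α/2} + z_β = 1.960 + 0.842 = 2.802.
n = 2 × (2.802 / 0.31)² = 2 × 9.039² = 2 × 81.70 = 163.4.
Round up to the next whole participant.

n = 164 per group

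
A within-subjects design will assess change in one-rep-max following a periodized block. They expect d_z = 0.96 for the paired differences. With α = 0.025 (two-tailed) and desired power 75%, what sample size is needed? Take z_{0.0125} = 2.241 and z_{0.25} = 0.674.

n = 10 pairs

For a paired (one-sample on differences) test: n = ((z_{α/2} + z_β) / d)².
z_{α/2} + z_β = 2.241 + 0.674 = 2.915.
n = (2.915 / 0.96)² = 3.036² = 9.22.
Round up.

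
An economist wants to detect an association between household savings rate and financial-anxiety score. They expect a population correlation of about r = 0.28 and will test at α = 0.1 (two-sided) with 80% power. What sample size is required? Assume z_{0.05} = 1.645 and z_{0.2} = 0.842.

Fisher's z: C = ½·ln((1+r)/(1−r)) = ½·ln(1.7778) = 0.2877.
n = ((z_{α/2} + z_β)/C)² + 3.
(1.645 + 0.842) / 0.2877 = 2.487 / 0.2877 = 8.644.
n = 8.644² + 3 = 74.73 + 3 = 77.7.
Round up.

n = 78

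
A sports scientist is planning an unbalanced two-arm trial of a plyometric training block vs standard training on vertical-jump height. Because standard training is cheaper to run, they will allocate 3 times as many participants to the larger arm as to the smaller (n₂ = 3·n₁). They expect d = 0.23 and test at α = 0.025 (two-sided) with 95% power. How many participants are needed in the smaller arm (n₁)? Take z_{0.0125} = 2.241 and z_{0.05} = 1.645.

With allocation ratio k = n₂/n₁ = 3, Var(x̄₁−x̄₂) = σ²(1/n₁ + 1/(k·n₁)) = σ²·(k+1)/(k·n₁).
So n₁ = (1 + 1/k)·((z_{α/2} + z_β)/d)² = 1.333 × (3.886/0.23)².
n₁ = 1.333 × 285.46 = 380.6.
Round up: n₁ = 381, giving n₂ = 3 × 381 = 1143.

n₁ = 381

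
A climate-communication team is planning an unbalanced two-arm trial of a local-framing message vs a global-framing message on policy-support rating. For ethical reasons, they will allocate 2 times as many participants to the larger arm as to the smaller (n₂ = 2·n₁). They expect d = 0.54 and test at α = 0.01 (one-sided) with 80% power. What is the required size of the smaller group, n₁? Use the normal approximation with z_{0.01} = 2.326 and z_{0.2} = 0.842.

n₁ = 52

With allocation ratio k = n₂/n₁ = 2, Var(x̄₁−x̄₂) = σ²(1/n₁ + 1/(k·n₁)) = σ²·(k+1)/(k·n₁).
So n₁ = (1 + 1/k)·((z_{α} + z_β)/d)² = 1.500 × (3.168/0.54)².
n₁ = 1.500 × 34.42 = 51.6.
Round up: n₁ = 52, giving n₂ = 2 × 52 = 104.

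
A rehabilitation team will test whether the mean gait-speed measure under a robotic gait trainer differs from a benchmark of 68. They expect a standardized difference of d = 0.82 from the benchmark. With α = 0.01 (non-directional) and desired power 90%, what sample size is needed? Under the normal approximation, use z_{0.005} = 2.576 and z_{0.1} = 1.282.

For a one-sample test: n = ((z_{α/2} + z_β) / d)².
z_{α/2} + z_β = 2.576 + 1.282 = 3.858.
n = (3.858 / 0.82)² = 4.705² = 22.14.
Round up.

n = 23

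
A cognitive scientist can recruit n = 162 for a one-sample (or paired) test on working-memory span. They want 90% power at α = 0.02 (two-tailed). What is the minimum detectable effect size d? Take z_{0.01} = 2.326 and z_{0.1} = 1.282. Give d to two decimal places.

d_min ≈ 0.28

For a single sample (or paired design) of n = 162: d_min = (z_{α/2} + z_β)/√n.
z-sum = 2.326 + 1.282 = 3.608.
d_min = 3.608 / √162 = 3.608 / 12.728 = 0.283.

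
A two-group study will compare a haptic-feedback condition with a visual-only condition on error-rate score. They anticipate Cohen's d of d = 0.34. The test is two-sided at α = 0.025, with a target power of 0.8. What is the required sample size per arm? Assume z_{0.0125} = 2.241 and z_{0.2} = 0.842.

For two independent groups with equal n: n = 2·((z_{α/2} + z_β) / d)².
z_{α/2} + z_β = 2.241 + 0.842 = 3.083.
n = 2 × (3.083 / 0.34)² = 2 × 9.068² = 2 × 82.22 = 164.4.
Round up to the next whole participant.

n = 165 per group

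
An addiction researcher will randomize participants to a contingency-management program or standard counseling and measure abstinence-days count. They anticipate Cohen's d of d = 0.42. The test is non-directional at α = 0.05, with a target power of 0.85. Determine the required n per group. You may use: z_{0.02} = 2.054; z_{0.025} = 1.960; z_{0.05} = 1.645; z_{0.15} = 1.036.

For two independent groups with equal n: n = 2·((z_{α/2} + z_β) / d)².
z_{α/2} + z_β = 1.960 + 1.036 = 2.996.
n = 2 × (2.996 / 0.42)² = 2 × 7.133² = 2 × 50.88 = 101.8.
Round up to the next whole participant.

n = 102 per group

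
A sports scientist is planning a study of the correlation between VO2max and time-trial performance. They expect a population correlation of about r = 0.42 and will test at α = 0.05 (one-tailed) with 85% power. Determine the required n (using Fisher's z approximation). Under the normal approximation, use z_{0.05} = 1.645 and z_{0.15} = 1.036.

Fisher's z: C = ½·ln((1+r)/(1−r)) = ½·ln(2.4483) = 0.4477.
n = ((z_{α} + z_β)/C)² + 3.
(1.645 + 1.036) / 0.4477 = 2.681 / 0.4477 = 5.988.
n = 5.988² + 3 = 35.86 + 3 = 38.9.
Round up.

n = 39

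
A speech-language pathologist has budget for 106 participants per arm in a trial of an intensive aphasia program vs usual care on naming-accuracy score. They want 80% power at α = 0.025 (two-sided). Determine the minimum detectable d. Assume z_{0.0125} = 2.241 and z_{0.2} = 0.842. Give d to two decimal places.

d_min ≈ 0.42

For two independent groups of n = 106 each: d_min = (z_{α/2} + z_β)·√(2/n).
z-sum = 2.241 + 0.842 = 3.083.
d_min = 3.083 × √(2/106) = 3.083 × 0.1374 = 0.423.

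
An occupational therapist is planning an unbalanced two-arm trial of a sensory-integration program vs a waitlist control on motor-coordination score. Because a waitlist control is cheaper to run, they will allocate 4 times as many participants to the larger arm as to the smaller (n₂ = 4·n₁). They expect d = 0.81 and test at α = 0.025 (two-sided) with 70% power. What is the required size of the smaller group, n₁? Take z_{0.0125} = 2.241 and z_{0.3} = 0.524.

n₁ = 15

With allocation ratio k = n₂/n₁ = 4, Var(x̄₁−x̄₂) = σ²(1/n₁ + 1/(k·n₁)) = σ²·(k+1)/(k·n₁).
So n₁ = (1 + 1/k)·((z_{α/2} + z_β)/d)² = 1.250 × (2.765/0.81)².
n₁ = 1.250 × 11.65 = 14.6.
Round up: n₁ = 15, giving n₂ = 4 × 15 = 60.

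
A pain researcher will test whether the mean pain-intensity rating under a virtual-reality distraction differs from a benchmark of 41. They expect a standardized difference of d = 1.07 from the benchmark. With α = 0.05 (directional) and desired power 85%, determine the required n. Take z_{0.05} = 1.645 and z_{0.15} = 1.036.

n = 7

For a one-sample test: n = ((z_{α} + z_β) / d)².
z_{α} + z_β = 1.645 + 1.036 = 2.681.
n = (2.681 / 1.07)² = 2.506² = 6.28.
Round up.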